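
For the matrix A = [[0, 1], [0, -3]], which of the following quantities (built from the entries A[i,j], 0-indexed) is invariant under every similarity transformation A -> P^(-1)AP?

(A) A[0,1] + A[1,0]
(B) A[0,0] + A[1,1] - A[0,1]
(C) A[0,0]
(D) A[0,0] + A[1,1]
D

A[0,0] + A[1,1] is the trace of A. By the cyclic property of the trace, tr(P^(-1)AP) = tr(APP^(-1)) = tr(A), so it is the same for every matrix similar to A.

The other combinations are not similarity invariants. For example, take P = [[2, 1], [1, 1]] (det P = 1), so P^(-1) = [[1, -1], [-1, 2]] and
B = P^(-1)AP = [[4, 4], [-7, -7]].
Evaluating each option on A and on B:
(A) A[0,1] + A[1,0]: 1 for A, -3 for B -> changes
(B) A[0,0] + A[1,1] - A[0,1]: -4 for A, -7 for B -> changes
(C) A[0,0]: 0 for A, 4 for B -> changes
(D) A[0,0] + A[1,1]: -3 for A, -3 for B -> unchanged

Only (D) A[0,0] + A[1,1] = -3 survives (and it does so for every P, not just this one), so it is the invariant.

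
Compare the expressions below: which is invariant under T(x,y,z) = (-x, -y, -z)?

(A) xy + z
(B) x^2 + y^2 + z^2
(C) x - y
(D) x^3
B

Apply T(x,y,z) = (-x, -y, -z) to each option, i.e. replace (x, y, z) by the transformed coordinates.
Substitute the transformed coordinates into each option and compare with the original:
(A) xy + z  ->  (-x)(-y) + (-z) = xy - z   [differs from xy + z: not invariant]
(B) x^2 + y^2 + z^2  ->  (-x)^2 + (-y)^2 + (-z)^2 = x^2 + y^2 + z^2   [equals x^2 + y^2 + z^2: invariant]
(C) x - y  ->  (-x) - (-y) = -x + y   [differs from x - y: not invariant]
(D) x^3  ->  (-x)^3 = -x^3   [differs from x^3: not invariant]

Only option (B), x^2 + y^2 + z^2, is unchanged by the transformation.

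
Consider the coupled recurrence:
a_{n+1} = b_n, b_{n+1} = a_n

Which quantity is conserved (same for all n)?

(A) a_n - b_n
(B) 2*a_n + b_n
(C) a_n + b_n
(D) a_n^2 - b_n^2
C

Replace a_n by a_{n+1} = b_n and b_n by b_{n+1} = a_n in each option and simplify:
(A) a_n - b_n  ->  (b_n) - (a_n) = -a_n + b_n   [not conserved]
(B) 2*a_n + b_n  ->  2*(b_n) + (a_n) = a_n + 2*b_n   [not conserved]
(C) a_n + b_n  ->  (b_n) + (a_n) = a_n + b_n   [conserved]
(D) a_n^2 - b_n^2  ->  (b_n)^2 - (a_n)^2 = -a_n^2 + b_n^2   [not conserved]

Only (C) a_n + b_n returns to itself after one step, so it is the conserved quantity.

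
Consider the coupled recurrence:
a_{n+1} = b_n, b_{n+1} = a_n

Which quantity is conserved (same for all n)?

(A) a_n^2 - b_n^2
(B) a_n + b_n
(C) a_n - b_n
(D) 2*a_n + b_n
B

Replace a_n by a_{n+1} = b_n and b_n by b_{n+1} = a_n in each option and simplify:
(A) a_n^2 - b_n^2  ->  (b_n)^2 - (a_n)^2 = -a_n^2 + b_n^2   [not conserved]
(B) a_n + b_n  ->  (b_n) + (a_n) = a_n + b_n   [conserved]
(C) a_n - b_n  ->  (b_n) - (a_n) = -a_n + b_n   [not conserved]
(D) 2*a_n + b_n  ->  2*(b_n) + (a_n) = a_n + 2*b_n   [not conserved]

Only (B) a_n + b_n returns to itself after one step, so it is the conserved quantity.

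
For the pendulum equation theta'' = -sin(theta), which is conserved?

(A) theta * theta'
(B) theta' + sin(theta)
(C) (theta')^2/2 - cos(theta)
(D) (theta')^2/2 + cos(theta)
C

A first integral I satisfies dI/dt = 0 along every solution. Differentiate each option and use the equation of motion:
(A) d/dt[theta * theta'] = (theta')^2 + theta theta'' = (theta')^2 - theta sin(theta), not identically 0
(B) d/dt[theta' + sin(theta)] = theta'' + cos(theta) theta' = -sin(theta) + theta' cos(theta), not identically 0
(C) d/dt[(theta')^2/2 - cos(theta)] = theta' theta'' + sin(theta) theta' = theta'(-sin(theta)) + theta' sin(theta) = 0
(D) d/dt[(theta')^2/2 + cos(theta)] = theta' theta'' - sin(theta) theta' = -2 theta' sin(theta), not identically 0

Only (C) has zero time-derivative. This is the total energy: kinetic (theta')^2/2 plus potential -cos(theta).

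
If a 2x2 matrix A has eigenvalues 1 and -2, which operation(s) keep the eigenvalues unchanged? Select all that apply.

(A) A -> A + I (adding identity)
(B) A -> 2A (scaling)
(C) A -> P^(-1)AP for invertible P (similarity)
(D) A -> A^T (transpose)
C and D

Eigenvalues are preserved by:
1. Similarity transformations: A -> P^(-1)AP (same characteristic polynomial)
2. Transpose: A^T has the same eigenvalues as A

Eigenvalues are NOT preserved by:
- Adding identity: eigenvalues become 1+1, -2+1
- Scaling: eigenvalues become 2, -4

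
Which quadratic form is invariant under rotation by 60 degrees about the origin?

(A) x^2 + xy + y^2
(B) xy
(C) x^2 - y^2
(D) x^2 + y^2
D

Rotation by 60 degrees sends (x, y) to (x/2 - sqrt(3)y/2, sqrt(3)x/2 + y/2).
Substitute the transformed coordinates into each option and compare with the original:
(A) x^2 + xy + y^2  ->  (x/2 - sqrt(3)y/2)^2 + (x/2 - sqrt(3)y/2)(sqrt(3)x/2 + y/2) + (sqrt(3)x/2 + y/2)^2 = sqrt(3)x^2/4 + x^2 - xy/2 - sqrt(3)y^2/4 + y^2   [differs from x^2 + xy + y^2: not invariant]
(B) xy  ->  (x/2 - sqrt(3)y/2)(sqrt(3)x/2 + y/2) = sqrt(3)x^2/4 - xy/2 - sqrt(3)y^2/4   [differs from xy: not invariant]
(C) x^2 - y^2  ->  (x/2 - sqrt(3)y/2)^2 - (sqrt(3)x/2 + y/2)^2 = -x^2/2 - sqrt(3)xy + y^2/2   [differs from x^2 - y^2: not invariant]
(D) x^2 + y^2  ->  (x/2 - sqrt(3)y/2)^2 + (sqrt(3)x/2 + y/2)^2 = x^2 + y^2   [equals x^2 + y^2: invariant]

Only option (D), x^2 + y^2, is unchanged by the transformation.
x^2 + y^2 is the squared distance from the origin, which rotations preserve.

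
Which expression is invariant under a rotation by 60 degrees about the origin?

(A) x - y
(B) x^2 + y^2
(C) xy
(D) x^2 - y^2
B

A rotation by 60 degrees sends (x, y) to (x/2 - sqrt(3)y/2, sqrt(3)x/2 + y/2).
Substitute the transformed coordinates into each option and compare with the original:
(A) x - y  ->  (x/2 - sqrt(3)y/2) - (sqrt(3)x/2 + y/2) = -sqrt(3)x/2 + x/2 - sqrt(3)y/2 - y/2   [differs from x - y: not invariant]
(B) x^2 + y^2  ->  (x/2 - sqrt(3)y/2)^2 + (sqrt(3)x/2 + y/2)^2 = x^2 + y^2   [equals x^2 + y^2: invariant]
(C) xy  ->  (x/2 - sqrt(3)y/2)(sqrt(3)x/2 + y/2) = sqrt(3)x^2/4 - xy/2 - sqrt(3)y^2/4   [differs from xy: not invariant]
(D) x^2 - y^2  ->  (x/2 - sqrt(3)y/2)^2 - (sqrt(3)x/2 + y/2)^2 = -x^2/2 - sqrt(3)xy + y^2/2   [differs from x^2 - y^2: not invariant]

Only option (B), x^2 + y^2, is unchanged by the transformation.
Geometrically, x^2 + y^2 is the squared distance from the origin, which every rotation about the origin preserves.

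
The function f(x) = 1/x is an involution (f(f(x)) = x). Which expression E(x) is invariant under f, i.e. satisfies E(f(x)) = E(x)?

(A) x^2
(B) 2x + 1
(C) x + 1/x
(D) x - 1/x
C

Replace x by f(x) = 1/x in each option and simplify. As a quick numerical cross-check, also compare E(5) with E(f(5)) = E(1/5).

(A) x^2  ->  (1/x)^2 = x^(-2); check: E(5) = 25 but E(1/5) = 1/25.   [not invariant]
(B) 2x + 1  ->  2(1/x) + 1 = (x + 2)/x; check: E(5) = 11 but E(1/5) = 7/5.   [not invariant]
(C) x + 1/x  ->  (1/x) + 1/(1/x), which simplifies back to x + 1/x; check: E(5) = 26/5, E(1/5) = 26/5.   [invariant]
(D) x - 1/x  ->  (1/x) - 1/(1/x) = -x + 1/x; check: E(5) = 24/5 but E(1/5) = -24/5.   [not invariant]

Only (C) is unchanged. E is symmetric under swapping x with f(x) = 1/x, which is exactly what an involution does.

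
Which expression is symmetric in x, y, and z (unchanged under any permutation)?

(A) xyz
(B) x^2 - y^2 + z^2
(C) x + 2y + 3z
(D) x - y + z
A

A symmetric expression is unchanged when the variables are permuted; here the transformation to test is the swap (x, y) -> (y, x).
A symmetric expression must survive every permutation; the single swap x <-> y already eliminates the distractors, and the keyed expression is also unchanged by x <-> z and y <-> z (each variable enters it in exactly the same way).
Substitute the transformed coordinates into each option and compare with the original:
(A) xyz  ->  (y)(x)z = xyz   [equals xyz: invariant]
(B) x^2 - y^2 + z^2  ->  (y)^2 - (x)^2 + z^2 = -x^2 + y^2 + z^2   [differs from x^2 - y^2 + z^2: not invariant]
(C) x + 2y + 3z  ->  (y) + 2(x) + 3z = 2x + y + 3z   [differs from x + 2y + 3z: not invariant]
(D) x - y + z  ->  (y) - (x) + z = -x + y + z   [differs from x - y + z: not invariant]

Only option (A), xyz, is unchanged by the transformation.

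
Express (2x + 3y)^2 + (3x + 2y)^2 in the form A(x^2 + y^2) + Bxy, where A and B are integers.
13(x^2 + y^2) + 24xy

Expanding: (2x + 3y)^2 = 4x^2 + 12xy + 9y^2
(3x + 2y)^2 = 9x^2 + 12xy + 4y^2
Sum = (4+9)(x^2+y^2) + 24xy = 13(x^2 + y^2) + 24xy
This is symmetric in x and y.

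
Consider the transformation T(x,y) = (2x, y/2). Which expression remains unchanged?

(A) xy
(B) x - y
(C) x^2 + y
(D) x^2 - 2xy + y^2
A

An expression E(x,y) is invariant under T if E(T(x,y)) = E(x,y). Here T(x,y) = (2x, y/2).
Substitute the transformed coordinates into each option and compare with the original:
(A) xy  ->  (2x)(y/2) = xy   [equals xy: invariant]
(B) x - y  ->  (2x) - (y/2) = 2x - y/2   [differs from x - y: not invariant]
(C) x^2 + y  ->  (2x)^2 + (y/2) = 4x^2 + y/2   [differs from x^2 + y: not invariant]
(D) x^2 - 2xy + y^2  ->  (2x)^2 - 2(2x)(y/2) + (y/2)^2 = 4x^2 - 2xy + y^2/4   [differs from x^2 - 2xy + y^2: not invariant]

Only option (A), xy, is unchanged by the transformation.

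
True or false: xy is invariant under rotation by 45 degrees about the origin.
False

Applying rotation by 45 degrees: x' = x*cos(45 degrees) - y*sin(45 degrees) = sqrt(2)x/2 - sqrt(2)y/2, y' = x*sin(45 degrees) + y*cos(45 degrees) = sqrt(2)x/2 + sqrt(2)y/2

Substituting into xy:
(sqrt(2)x/2 - sqrt(2)y/2)(sqrt(2)x/2 + sqrt(2)y/2)
= x^2/2 - y^2/2

This differs from the original expression xy, so it is NOT invariant.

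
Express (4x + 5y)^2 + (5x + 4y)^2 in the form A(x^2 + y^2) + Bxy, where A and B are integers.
41(x^2 + y^2) + 80xy

Expanding: (4x + 5y)^2 = 16x^2 + 40xy + 25y^2
(5x + 4y)^2 = 25x^2 + 40xy + 16y^2
Sum = (16+25)(x^2+y^2) + 80xy = 41(x^2 + y^2) + 80xy
This is symmetric in x and y.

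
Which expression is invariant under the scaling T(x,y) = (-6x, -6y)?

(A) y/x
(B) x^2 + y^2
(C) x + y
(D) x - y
A

Under the uniform scaling T(x,y) = (-6x, -6y):
Substitute the transformed coordinates into each option and compare with the original:
(A) y/x  ->  (-6y)/(-6x) = y/x   [equals y/x: invariant]
(B) x^2 + y^2  ->  (-6x)^2 + (-6y)^2 = 36x^2 + 36y^2   [differs from x^2 + y^2: not invariant]
(C) x + y  ->  (-6x) + (-6y) = -6x - 6y   [differs from x + y: not invariant]
(D) x - y  ->  (-6x) - (-6y) = -6x + 6y   [differs from x - y: not invariant]

Only option (A), y/x, is unchanged by the transformation.
The common factor -6 cancels in a ratio of coordinates, while sums, products and sums of squares pick up factors of -6 or 36.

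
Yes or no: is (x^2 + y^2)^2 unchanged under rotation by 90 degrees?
Yes

Applying rotation by 90 degrees: x' = x*cos(90 degrees) - y*sin(90 degrees) = -y, y' = x*sin(90 degrees) + y*cos(90 degrees) = x

Substituting into (x^2 + y^2)^2:
((-y)^2 + (x)^2)^2
= x^4 + 2x^2y^2 + y^4 = (x^2 + y^2)^2

This equals the original expression (x^2 + y^2)^2, so it IS invariant.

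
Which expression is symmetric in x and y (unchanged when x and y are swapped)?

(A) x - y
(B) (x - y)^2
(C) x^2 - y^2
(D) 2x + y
B

A symmetric expression is unchanged when the variables are permuted; here the transformation to test is the swap (x, y) -> (y, x).
Substitute the transformed coordinates into each option and compare with the original:
(A) x - y  ->  (y) - (x) = -x + y   [differs from x - y: not invariant]
(B) (x - y)^2  ->  ((y) - (x))^2 = x^2 - 2xy + y^2   [equals (x - y)^2: invariant]
(C) x^2 - y^2  ->  (y)^2 - (x)^2 = -x^2 + y^2   [differs from x^2 - y^2: not invariant]
(D) 2x + y  ->  2(y) + (x) = x + 2y   [differs from 2x + y: not invariant]

Only option (B), (x - y)^2, is unchanged by the transformation.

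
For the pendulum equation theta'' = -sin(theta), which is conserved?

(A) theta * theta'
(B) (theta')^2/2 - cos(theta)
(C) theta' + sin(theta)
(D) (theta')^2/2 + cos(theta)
B

A first integral I satisfies dI/dt = 0 along every solution. Differentiate each option and use the equation of motion:
(A) d/dt[theta * theta'] = (theta')^2 + theta theta'' = (theta')^2 - theta sin(theta), not identically 0
(B) d/dt[(theta')^2/2 - cos(theta)] = theta' theta'' + sin(theta) theta' = theta'(-sin(theta)) + theta' sin(theta) = 0
(C) d/dt[theta' + sin(theta)] = theta'' + cos(theta) theta' = -sin(theta) + theta' cos(theta), not identically 0
(D) d/dt[(theta')^2/2 + cos(theta)] = theta' theta'' - sin(theta) theta' = -2 theta' sin(theta), not identically 0

Only (B) has zero time-derivative. This is the total energy: kinetic (theta')^2/2 plus potential -cos(theta).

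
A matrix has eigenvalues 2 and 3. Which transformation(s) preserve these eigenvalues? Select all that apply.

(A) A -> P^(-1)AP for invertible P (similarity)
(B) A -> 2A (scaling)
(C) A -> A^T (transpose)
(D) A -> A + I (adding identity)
A and C

Eigenvalues are preserved by:
1. Similarity transformations: A -> P^(-1)AP (same characteristic polynomial)
2. Transpose: A^T has the same eigenvalues as A

Eigenvalues are NOT preserved by:
- Adding identity: eigenvalues become 2+1, 3+1
- Scaling: eigenvalues become 4, 6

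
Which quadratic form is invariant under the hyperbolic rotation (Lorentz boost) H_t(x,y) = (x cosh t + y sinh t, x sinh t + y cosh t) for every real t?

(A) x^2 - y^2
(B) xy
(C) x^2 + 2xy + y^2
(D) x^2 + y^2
A

Write x' = x cosh t + y sinh t, y' = x sinh t + y cosh t and substitute into each option:
(A) x^2 - y^2: (x cosh t + y sinh t)^2 - (x sinh t + y cosh t)^2 = x^2(cosh^2 t - sinh^2 t) + 2xy(cosh t sinh t - sinh t cosh t) + y^2(sinh^2 t - cosh^2 t) = x^2 - y^2   [invariant, using cosh^2 t - sinh^2 t = 1]
(B) xy: (x cosh t + y sinh t)(x sinh t + y cosh t) = xy(cosh^2 t + sinh^2 t) + (x^2 + y^2) sinh t cosh t = xy cosh 2t + (x^2 + y^2)(sinh 2t)/2   [not invariant for t != 0]
(C) x^2 + 2xy + y^2: (x' + y')^2 with x' + y' = (x + y)(cosh t + sinh t) = (x + y)e^t, so it becomes (x + y)^2 e^(2t)   [not invariant for t != 0]
(D) x^2 + y^2: (x cosh t + y sinh t)^2 + (x sinh t + y cosh t)^2 = (x^2 + y^2)(cosh^2 t + sinh^2 t) + 4xy sinh t cosh t = (x^2 + y^2) cosh 2t + 2xy sinh 2t   [not invariant for t != 0]

Only (A) x^2 - y^2 is unchanged; it is the Minkowski form preserved by Lorentz boosts, just as x^2 + y^2 is preserved by ordinary rotations.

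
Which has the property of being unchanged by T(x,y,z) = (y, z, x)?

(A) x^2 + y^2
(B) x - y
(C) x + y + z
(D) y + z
C

Apply T(x,y,z) = (y, z, x) to each option, i.e. replace (x, y, z) by the transformed coordinates.
Substitute the transformed coordinates into each option and compare with the original:
(A) x^2 + y^2  ->  (y)^2 + (z)^2 = y^2 + z^2   [differs from x^2 + y^2: not invariant]
(B) x - y  ->  (y) - (z) = y - z   [differs from x - y: not invariant]
(C) x + y + z  ->  (y) + (z) + (x) = x + y + z   [equals x + y + z: invariant]
(D) y + z  ->  (z) + (x) = x + z   [differs from y + z: not invariant]

Only option (C), x + y + z, is unchanged by the transformation.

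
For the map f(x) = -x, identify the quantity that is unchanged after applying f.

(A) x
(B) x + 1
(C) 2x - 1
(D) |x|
D

For f(x) = -x:
Applying f replaces x by -x. Since |-x| = |x|, the absolute value is unchanged by f, whereas x -> -x, 2x - 1 -> -2x - 1 and x + 1 -> -x + 1 all change.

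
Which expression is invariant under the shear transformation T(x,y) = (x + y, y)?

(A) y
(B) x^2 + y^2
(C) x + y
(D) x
A

Under the shear T(x,y) = (x + y, y):
Substitute the transformed coordinates into each option and compare with the original:
(A) y  ->  (y) = y   [equals y: invariant]
(B) x^2 + y^2  ->  (x + y)^2 + (y)^2 = x^2 + 2xy + 2y^2   [differs from x^2 + y^2: not invariant]
(C) x + y  ->  (x + y) + (y) = x + 2y   [differs from x + y: not invariant]
(D) x  ->  (x + y) = x + y   [differs from x: not invariant]

Only option (A), y, is unchanged by the transformation.
A horizontal shear moves points parallel to the x-axis, so the y-coordinate (and any function of y alone) is unchanged.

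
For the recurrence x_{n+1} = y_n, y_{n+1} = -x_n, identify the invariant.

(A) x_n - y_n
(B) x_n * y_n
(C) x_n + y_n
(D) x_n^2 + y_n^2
D

For the recurrence x_{n+1} = y_n, y_{n+1} = -x_n:

x_{n+1}^2 + y_{n+1}^2 = y_n^2 + (-x_n)^2 = x_n^2 + y_n^2
The sum of squares is conserved (like energy in a harmonic oscillator).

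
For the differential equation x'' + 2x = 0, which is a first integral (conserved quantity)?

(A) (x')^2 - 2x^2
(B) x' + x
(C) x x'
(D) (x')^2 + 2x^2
D

A first integral I satisfies dI/dt = 0 along every solution. Differentiate each option and use the equation of motion:
(A) d/dt[(x')^2 - 2x^2] = 2x'x'' - 4x x' = -8x x', not identically 0
(B) d/dt[x' + x] = x'' + x' = -2x + x', not identically 0
(C) d/dt[x x'] = (x')^2 + x x'' = (x')^2 - 2x^2, not identically 0
(D) d/dt[(x')^2 + 2x^2] = 2x'x'' + 4x x' = 2x'(-2x) + 4x x' = 0

Only (D) has zero time-derivative. So the energy-like quantity (x')^2 + 2x^2 is the first integral.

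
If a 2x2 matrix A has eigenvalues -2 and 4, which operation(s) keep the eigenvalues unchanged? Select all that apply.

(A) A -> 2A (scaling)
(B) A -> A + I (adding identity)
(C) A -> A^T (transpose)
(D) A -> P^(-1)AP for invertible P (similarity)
C and D

Eigenvalues are preserved by:
1. Similarity transformations: A -> P^(-1)AP (same characteristic polynomial)
2. Transpose: A^T has the same eigenvalues as A

Eigenvalues are NOT preserved by:
- Adding identity: eigenvalues become -2+1, 4+1
- Scaling: eigenvalues become -4, 8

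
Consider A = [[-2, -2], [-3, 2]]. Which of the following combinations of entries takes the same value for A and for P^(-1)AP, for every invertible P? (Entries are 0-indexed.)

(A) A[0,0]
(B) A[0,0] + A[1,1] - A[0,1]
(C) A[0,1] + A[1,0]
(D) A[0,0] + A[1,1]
D

A[0,0] + A[1,1] is the trace of A. By the cyclic property of the trace, tr(P^(-1)AP) = tr(APP^(-1)) = tr(A), so it is the same for every matrix similar to A.

The other combinations are not similarity invariants. For example, take P = [[1, 2], [0, 1]] (det P = 1), so P^(-1) = [[1, -2], [0, 1]] and
B = P^(-1)AP = [[4, 2], [-3, -4]].
Evaluating each option on A and on B:
(A) A[0,0]: -2 for A, 4 for B -> changes
(B) A[0,0] + A[1,1] - A[0,1]: 2 for A, -2 for B -> changes
(C) A[0,1] + A[1,0]: -5 for A, -1 for B -> changes
(D) A[0,0] + A[1,1]: 0 for A, 0 for B -> unchanged

Only (D) A[0,0] + A[1,1] = 0 survives (and it does so for every P, not just this one), so it is the invariant.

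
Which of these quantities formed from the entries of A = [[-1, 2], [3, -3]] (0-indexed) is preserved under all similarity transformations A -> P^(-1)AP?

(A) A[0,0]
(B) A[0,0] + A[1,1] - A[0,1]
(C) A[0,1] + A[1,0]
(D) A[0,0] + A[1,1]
D

A[0,0] + A[1,1] is the trace of A. By the cyclic property of the trace, tr(P^(-1)AP) = tr(APP^(-1)) = tr(A), so it is the same for every matrix similar to A.

The other combinations are not similarity invariants. For example, take P = [[2, 1], [1, 1]] (det P = 1), so P^(-1) = [[1, -1], [-1, 2]] and
B = P^(-1)AP = [[-3, 1], [6, -1]].
Evaluating each option on A and on B:
(A) A[0,0]: -1 for A, -3 for B -> changes
(B) A[0,0] + A[1,1] - A[0,1]: -6 for A, -5 for B -> changes
(C) A[0,1] + A[1,0]: 5 for A, 7 for B -> changes
(D) A[0,0] + A[1,1]: -4 for A, -4 for B -> unchanged

Only (D) A[0,0] + A[1,1] = -4 survives (and it does so for every P, not just this one), so it is the invariant.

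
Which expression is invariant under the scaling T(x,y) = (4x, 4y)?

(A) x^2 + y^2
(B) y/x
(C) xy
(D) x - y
B

Under the uniform scaling T(x,y) = (4x, 4y):
Substitute the transformed coordinates into each option and compare with the original:
(A) x^2 + y^2  ->  (4x)^2 + (4y)^2 = 16x^2 + 16y^2   [differs from x^2 + y^2: not invariant]
(B) y/x  ->  (4y)/(4x) = y/x   [equals y/x: invariant]
(C) xy  ->  (4x)(4y) = 16xy   [differs from xy: not invariant]
(D) x - y  ->  (4x) - (4y) = 4x - 4y   [differs from x - y: not invariant]

Only option (B), y/x, is unchanged by the transformation.
The common factor 4 cancels in a ratio of coordinates, while sums, products and sums of squares pick up factors of 4 or 16.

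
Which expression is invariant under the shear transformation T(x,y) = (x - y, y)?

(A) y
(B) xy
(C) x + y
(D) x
A

Under the shear T(x,y) = (x - y, y):
Substitute the transformed coordinates into each option and compare with the original:
(A) y  ->  (y) = y   [equals y: invariant]
(B) xy  ->  (x - y)(y) = xy - y^2   [differs from xy: not invariant]
(C) x + y  ->  (x - y) + (y) = x   [differs from x + y: not invariant]
(D) x  ->  (x - y) = x - y   [differs from x: not invariant]

Only option (A), y, is unchanged by the transformation.
A horizontal shear moves points parallel to the x-axis, so the y-coordinate (and any function of y alone) is unchanged.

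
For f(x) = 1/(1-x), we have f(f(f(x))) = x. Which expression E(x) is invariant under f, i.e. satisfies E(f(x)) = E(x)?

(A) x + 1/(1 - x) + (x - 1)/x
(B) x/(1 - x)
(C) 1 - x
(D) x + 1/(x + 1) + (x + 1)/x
A

Replace x by f(x) = 1/(1 - x) in each option and simplify. As a quick numerical cross-check, also compare E(5) with E(f(5)) = E(-1/4).

(A) x + 1/(1 - x) + (x - 1)/x  ->  (1/(1 - x)) + 1/(1 - (1/(1 - x))) + ((1/(1 - x)) - 1)/(1/(1 - x)), which simplifies back to x + 1/(1 - x) + (x - 1)/x; check: E(5) = 111/20, E(-1/4) = 111/20.   [invariant]
(B) x/(1 - x)  ->  (1/(1 - x))/(1 - (1/(1 - x))) = -1/x; check: E(5) = -5/4 but E(-1/4) = -1/5.   [not invariant]
(C) 1 - x  ->  1 - (1/(1 - x)) = x/(x - 1); check: E(5) = -4 but E(-1/4) = 5/4.   [not invariant]
(D) x + 1/(x + 1) + (x + 1)/x  ->  (1/(1 - x)) + 1/((1/(1 - x)) + 1) + ((1/(1 - x)) + 1)/(1/(1 - x)) = (-x^3 + 6x^2 - 11x + 7)/(x^2 - 3x + 2); check: E(5) = 191/30 but E(-1/4) = -23/12.   [not invariant]

Only (A) is unchanged. Indeed f(f(x)) = 1/(1 - 1/(1-x)) = (1-x)/(-x) = (x-1)/x, so E(x) = x + f(x) + f(f(x)) is the sum over the whole 3-cycle; applying f just permutes the three terms cyclically (x -> f(x) -> f(f(x)) -> x), leaving the sum unchanged.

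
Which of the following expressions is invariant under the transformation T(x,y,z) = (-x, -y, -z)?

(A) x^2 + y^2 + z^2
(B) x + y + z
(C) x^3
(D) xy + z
A

Apply T(x,y,z) = (-x, -y, -z) to each option, i.e. replace (x, y, z) by the transformed coordinates.
Substitute the transformed coordinates into each option and compare with the original:
(A) x^2 + y^2 + z^2  ->  (-x)^2 + (-y)^2 + (-z)^2 = x^2 + y^2 + z^2   [equals x^2 + y^2 + z^2: invariant]
(B) x + y + z  ->  (-x) + (-y) + (-z) = -x - y - z   [differs from x + y + z: not invariant]
(C) x^3  ->  (-x)^3 = -x^3   [differs from x^3: not invariant]
(D) xy + z  ->  (-x)(-y) + (-z) = xy - z   [differs from xy + z: not invariant]

Only option (A), x^2 + y^2 + z^2, is unchanged by the transformation.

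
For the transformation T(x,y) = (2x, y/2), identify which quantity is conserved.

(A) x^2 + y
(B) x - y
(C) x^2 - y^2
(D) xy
D

An expression E(x,y) is invariant under T if E(T(x,y)) = E(x,y). Here T(x,y) = (2x, y/2).
Substitute the transformed coordinates into each option and compare with the original:
(A) x^2 + y  ->  (2x)^2 + (y/2) = 4x^2 + y/2   [differs from x^2 + y: not invariant]
(B) x - y  ->  (2x) - (y/2) = 2x - y/2   [differs from x - y: not invariant]
(C) x^2 - y^2  ->  (2x)^2 - (y/2)^2 = 4x^2 - y^2/4   [differs from x^2 - y^2: not invariant]
(D) xy  ->  (2x)(y/2) = xy   [equals xy: invariant]

Only option (D), xy, is unchanged by the transformation.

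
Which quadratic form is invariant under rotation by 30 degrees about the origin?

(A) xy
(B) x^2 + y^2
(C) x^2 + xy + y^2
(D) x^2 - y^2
B

Rotation by 30 degrees sends (x, y) to (sqrt(3)x/2 - y/2, x/2 + sqrt(3)y/2).
Substitute the transformed coordinates into each option and compare with the original:
(A) xy  ->  (sqrt(3)x/2 - y/2)(x/2 + sqrt(3)y/2) = sqrt(3)x^2/4 + xy/2 - sqrt(3)y^2/4   [differs from xy: not invariant]
(B) x^2 + y^2  ->  (sqrt(3)x/2 - y/2)^2 + (x/2 + sqrt(3)y/2)^2 = x^2 + y^2   [equals x^2 + y^2: invariant]
(C) x^2 + xy + y^2  ->  (sqrt(3)x/2 - y/2)^2 + (sqrt(3)x/2 - y/2)(x/2 + sqrt(3)y/2) + (x/2 + sqrt(3)y/2)^2 = sqrt(3)x^2/4 + x^2 + xy/2 - sqrt(3)y^2/4 + y^2   [differs from x^2 + xy + y^2: not invariant]
(D) x^2 - y^2  ->  (sqrt(3)x/2 - y/2)^2 - (x/2 + sqrt(3)y/2)^2 = x^2/2 - sqrt(3)xy - y^2/2   [differs from x^2 - y^2: not invariant]

Only option (B), x^2 + y^2, is unchanged by the transformation.
x^2 + y^2 is the squared distance from the origin, which rotations preserve.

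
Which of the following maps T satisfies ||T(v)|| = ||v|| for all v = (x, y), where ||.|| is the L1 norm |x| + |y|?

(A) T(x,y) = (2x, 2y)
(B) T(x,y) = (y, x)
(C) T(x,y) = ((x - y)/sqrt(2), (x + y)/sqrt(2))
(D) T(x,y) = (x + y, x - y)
B

A transformation preserves a norm if ||T(v)|| = ||v|| for every v; a single vector where the norm changes rules an option out.

(A) T(x,y) = (2x, 2y): v = (1, 0) has norm |1| + |0| = 1, but T(v) = (2, 0) has norm 2 -- not preserved.
(B) T(x,y) = (y, x): preserves the norm -- it only permutes the coordinates and/or flips signs, which leaves |x| + |y| unchanged.
(C) T(x,y) = ((x - y)/sqrt(2), (x + y)/sqrt(2)): v = (1, 0) has norm |1| + |0| = 1, but T(v) = (sqrt(2)/2, sqrt(2)/2) has norm sqrt(2) -- not preserved.
(D) T(x,y) = (x + y, x - y): v = (1, 0) has norm |1| + |0| = 1, but T(v) = (1, 1) has norm 2 -- not preserved.

Therefore the answer is (B).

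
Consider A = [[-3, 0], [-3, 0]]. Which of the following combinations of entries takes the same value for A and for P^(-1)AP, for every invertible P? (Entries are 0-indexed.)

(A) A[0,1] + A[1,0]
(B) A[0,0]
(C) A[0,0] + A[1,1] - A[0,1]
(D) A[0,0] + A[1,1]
D

A[0,0] + A[1,1] is the trace of A. By the cyclic property of the trace, tr(P^(-1)AP) = tr(APP^(-1)) = tr(A), so it is the same for every matrix similar to A.

The other combinations are not similarity invariants. For example, take P = [[1, 2], [0, 1]] (det P = 1), so P^(-1) = [[1, -2], [0, 1]] and
B = P^(-1)AP = [[3, 6], [-3, -6]].
Evaluating each option on A and on B:
(A) A[0,1] + A[1,0]: -3 for A, 3 for B -> changes
(B) A[0,0]: -3 for A, 3 for B -> changes
(C) A[0,0] + A[1,1] - A[0,1]: -3 for A, -9 for B -> changes
(D) A[0,0] + A[1,1]: -3 for A, -3 for B -> unchanged

Only (D) A[0,0] + A[1,1] = -3 survives (and it does so for every P, not just this one), so it is the invariant.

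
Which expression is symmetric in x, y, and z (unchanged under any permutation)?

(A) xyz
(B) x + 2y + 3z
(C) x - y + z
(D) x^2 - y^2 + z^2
A

A symmetric expression is unchanged when the variables are permuted; here the transformation to test is the swap (x, y) -> (y, x).
A symmetric expression must survive every permutation; the single swap x <-> y already eliminates the distractors, and the keyed expression is also unchanged by x <-> z and y <-> z (each variable enters it in exactly the same way).
Substitute the transformed coordinates into each option and compare with the original:
(A) xyz  ->  (y)(x)z = xyz   [equals xyz: invariant]
(B) x + 2y + 3z  ->  (y) + 2(x) + 3z = 2x + y + 3z   [differs from x + 2y + 3z: not invariant]
(C) x - y + z  ->  (y) - (x) + z = -x + y + z   [differs from x - y + z: not invariant]
(D) x^2 - y^2 + z^2  ->  (y)^2 - (x)^2 + z^2 = -x^2 + y^2 + z^2   [differs from x^2 - y^2 + z^2: not invariant]

Only option (A), xyz, is unchanged by the transformation.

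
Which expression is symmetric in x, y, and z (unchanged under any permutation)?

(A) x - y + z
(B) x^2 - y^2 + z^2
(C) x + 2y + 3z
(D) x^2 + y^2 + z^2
D

A symmetric expression is unchanged when the variables are permuted; here the transformation to test is the swap (x, y) -> (y, x).
A symmetric expression must survive every permutation; the single swap x <-> y already eliminates the distractors, and the keyed expression is also unchanged by x <-> z and y <-> z (each variable enters it in exactly the same way).
Substitute the transformed coordinates into each option and compare with the original:
(A) x - y + z  ->  (y) - (x) + z = -x + y + z   [differs from x - y + z: not invariant]
(B) x^2 - y^2 + z^2  ->  (y)^2 - (x)^2 + z^2 = -x^2 + y^2 + z^2   [differs from x^2 - y^2 + z^2: not invariant]
(C) x + 2y + 3z  ->  (y) + 2(x) + 3z = 2x + y + 3z   [differs from x + 2y + 3z: not invariant]
(D) x^2 + y^2 + z^2  ->  (y)^2 + (x)^2 + z^2 = x^2 + y^2 + z^2   [equals x^2 + y^2 + z^2: invariant]

Only option (D), x^2 + y^2 + z^2, is unchanged by the transformation.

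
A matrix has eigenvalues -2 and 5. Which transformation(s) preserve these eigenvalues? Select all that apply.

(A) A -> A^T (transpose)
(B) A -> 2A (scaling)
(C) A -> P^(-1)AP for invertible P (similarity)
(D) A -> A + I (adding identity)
A and C

Eigenvalues are preserved by:
1. Similarity transformations: A -> P^(-1)AP (same characteristic polynomial)
2. Transpose: A^T has the same eigenvalues as A

Eigenvalues are NOT preserved by:
- Adding identity: eigenvalues become -2+1, 5+1
- Scaling: eigenvalues become -4, 10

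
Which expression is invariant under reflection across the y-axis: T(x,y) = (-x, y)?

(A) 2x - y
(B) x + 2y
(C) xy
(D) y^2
D

The map is reflection across the y-axis: T(x,y) = (-x, y).
Substitute the transformed coordinates into each option and compare with the original:
(A) 2x - y  ->  2(-x) - (y) = -2x - y   [differs from 2x - y: not invariant]
(B) x + 2y  ->  (-x) + 2(y) = -x + 2y   [differs from x + 2y: not invariant]
(C) xy  ->  (-x)(y) = -xy   [differs from xy: not invariant]
(D) y^2  ->  (y)^2 = y^2   [equals y^2: invariant]

Only option (D), y^2, is unchanged by the transformation.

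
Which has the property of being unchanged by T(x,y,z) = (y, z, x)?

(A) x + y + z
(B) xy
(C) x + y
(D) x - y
A

Apply T(x,y,z) = (y, z, x) to each option, i.e. replace (x, y, z) by the transformed coordinates.
Substitute the transformed coordinates into each option and compare with the original:
(A) x + y + z  ->  (y) + (z) + (x) = x + y + z   [equals x + y + z: invariant]
(B) xy  ->  (y)(z) = yz   [differs from xy: not invariant]
(C) x + y  ->  (y) + (z) = y + z   [differs from x + y: not invariant]
(D) x - y  ->  (y) - (z) = y - z   [differs from x - y: not invariant]

Only option (A), x + y + z, is unchanged by the transformation.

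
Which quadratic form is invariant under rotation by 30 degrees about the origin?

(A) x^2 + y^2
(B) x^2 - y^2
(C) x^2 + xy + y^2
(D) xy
A

Rotation by 30 degrees sends (x, y) to (sqrt(3)x/2 - y/2, x/2 + sqrt(3)y/2).
Substitute the transformed coordinates into each option and compare with the original:
(A) x^2 + y^2  ->  (sqrt(3)x/2 - y/2)^2 + (x/2 + sqrt(3)y/2)^2 = x^2 + y^2   [equals x^2 + y^2: invariant]
(B) x^2 - y^2  ->  (sqrt(3)x/2 - y/2)^2 - (x/2 + sqrt(3)y/2)^2 = x^2/2 - sqrt(3)xy - y^2/2   [differs from x^2 - y^2: not invariant]
(C) x^2 + xy + y^2  ->  (sqrt(3)x/2 - y/2)^2 + (sqrt(3)x/2 - y/2)(x/2 + sqrt(3)y/2) + (x/2 + sqrt(3)y/2)^2 = sqrt(3)x^2/4 + x^2 + xy/2 - sqrt(3)y^2/4 + y^2   [differs from x^2 + xy + y^2: not invariant]
(D) xy  ->  (sqrt(3)x/2 - y/2)(x/2 + sqrt(3)y/2) = sqrt(3)x^2/4 + xy/2 - sqrt(3)y^2/4   [differs from xy: not invariant]

Only option (A), x^2 + y^2, is unchanged by the transformation.
x^2 + y^2 is the squared distance from the origin, which rotations preserve.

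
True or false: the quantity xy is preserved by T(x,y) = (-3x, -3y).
False

Substitute T(x,y) = (-3x, -3y) into the expression and compare with the original.

Original: xy
After applying T: (-3x)(-3y) = 9xy

This differs from the original xy (difference: 8xy), so the expression is NOT invariant.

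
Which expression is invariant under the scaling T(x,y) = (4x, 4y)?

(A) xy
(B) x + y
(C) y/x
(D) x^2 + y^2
C

Under the uniform scaling T(x,y) = (4x, 4y):
Substitute the transformed coordinates into each option and compare with the original:
(A) xy  ->  (4x)(4y) = 16xy   [differs from xy: not invariant]
(B) x + y  ->  (4x) + (4y) = 4x + 4y   [differs from x + y: not invariant]
(C) y/x  ->  (4y)/(4x) = y/x   [equals y/x: invariant]
(D) x^2 + y^2  ->  (4x)^2 + (4y)^2 = 16x^2 + 16y^2   [differs from x^2 + y^2: not invariant]

Only option (C), y/x, is unchanged by the transformation.
The common factor 4 cancels in a ratio of coordinates, while sums, products and sums of squares pick up factors of 4 or 16.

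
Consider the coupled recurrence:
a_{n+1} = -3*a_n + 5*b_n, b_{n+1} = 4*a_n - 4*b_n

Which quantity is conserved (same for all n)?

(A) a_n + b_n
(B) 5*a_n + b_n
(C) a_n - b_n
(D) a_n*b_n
A

Replace a_n by a_{n+1} = -3*a_n + 5*b_n and b_n by b_{n+1} = 4*a_n - 4*b_n in each option and simplify:
(A) a_n + b_n  ->  (-3*a_n + 5*b_n) + (4*a_n - 4*b_n) = a_n + b_n   [conserved]
(B) 5*a_n + b_n  ->  5*(-3*a_n + 5*b_n) + (4*a_n - 4*b_n) = -11*a_n + 21*b_n   [not conserved]
(C) a_n - b_n  ->  (-3*a_n + 5*b_n) - (4*a_n - 4*b_n) = -7*a_n + 9*b_n   [not conserved]
(D) a_n*b_n  ->  (-3*a_n + 5*b_n)*(4*a_n - 4*b_n) = -12*a_n^2 + 32*a_n*b_n - 20*b_n^2   [not conserved]

Only (A) a_n + b_n returns to itself after one step, so it is the conserved quantity.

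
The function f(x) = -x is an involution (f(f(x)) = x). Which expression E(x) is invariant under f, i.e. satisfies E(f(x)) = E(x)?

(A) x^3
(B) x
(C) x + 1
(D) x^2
D

Replace x by f(x) = -x in each option and simplify. As a quick numerical cross-check, also compare E(4) with E(f(4)) = E(-4).

(A) x^3  ->  (-x)^3 = -x^3; check: E(4) = 64 but E(-4) = -64.   [not invariant]
(B) x  ->  (-x) = -x; check: E(4) = 4 but E(-4) = -4.   [not invariant]
(C) x + 1  ->  (-x) + 1 = 1 - x; check: E(4) = 5 but E(-4) = -3.   [not invariant]
(D) x^2  ->  (-x)^2, which simplifies back to x^2; check: E(4) = 16, E(-4) = 16.   [invariant]

Only (D) is unchanged. E is symmetric under swapping x with f(x) = -x, which is exactly what an involution does.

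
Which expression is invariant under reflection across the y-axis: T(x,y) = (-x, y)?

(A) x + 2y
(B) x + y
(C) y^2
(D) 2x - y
C

The map is reflection across the y-axis: T(x,y) = (-x, y).
Substitute the transformed coordinates into each option and compare with the original:
(A) x + 2y  ->  (-x) + 2(y) = -x + 2y   [differs from x + 2y: not invariant]
(B) x + y  ->  (-x) + (y) = -x + y   [differs from x + y: not invariant]
(C) y^2  ->  (y)^2 = y^2   [equals y^2: invariant]
(D) 2x - y  ->  2(-x) - (y) = -2x - y   [differs from 2x - y: not invariant]

Only option (C), y^2, is unchanged by the transformation.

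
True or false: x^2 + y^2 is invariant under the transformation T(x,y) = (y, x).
True

Substitute T(x,y) = (y, x) into the expression and compare with the original.

Original: x^2 + y^2
After applying T: (y)^2 + (x)^2 = x^2 + y^2

This is identical to the original x^2 + y^2, so the expression is invariant.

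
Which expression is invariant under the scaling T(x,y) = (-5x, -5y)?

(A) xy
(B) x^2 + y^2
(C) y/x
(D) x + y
C

Under the uniform scaling T(x,y) = (-5x, -5y):
Substitute the transformed coordinates into each option and compare with the original:
(A) xy  ->  (-5x)(-5y) = 25xy   [differs from xy: not invariant]
(B) x^2 + y^2  ->  (-5x)^2 + (-5y)^2 = 25x^2 + 25y^2   [differs from x^2 + y^2: not invariant]
(C) y/x  ->  (-5y)/(-5x) = y/x   [equals y/x: invariant]
(D) x + y  ->  (-5x) + (-5y) = -5x - 5y   [differs from x + y: not invariant]

Only option (C), y/x, is unchanged by the transformation.
The common factor -5 cancels in a ratio of coordinates, while sums, products and sums of squares pick up factors of -5 or 25.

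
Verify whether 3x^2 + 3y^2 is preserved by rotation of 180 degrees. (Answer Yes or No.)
Yes

Applying rotation by 180 degrees: x' = x*cos(180 degrees) - y*sin(180 degrees) = -x, y' = x*sin(180 degrees) + y*cos(180 degrees) = -y

Substituting into 3x^2 + 3y^2:
3(-x)^2 + 3(-y)^2
= 3x^2 + 3y^2

This equals the original expression 3x^2 + 3y^2, so it IS invariant.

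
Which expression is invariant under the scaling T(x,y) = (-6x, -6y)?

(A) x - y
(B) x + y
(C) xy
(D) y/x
D

Under the uniform scaling T(x,y) = (-6x, -6y):
Substitute the transformed coordinates into each option and compare with the original:
(A) x - y  ->  (-6x) - (-6y) = -6x + 6y   [differs from x - y: not invariant]
(B) x + y  ->  (-6x) + (-6y) = -6x - 6y   [differs from x + y: not invariant]
(C) xy  ->  (-6x)(-6y) = 36xy   [differs from xy: not invariant]
(D) y/x  ->  (-6y)/(-6x) = y/x   [equals y/x: invariant]

Only option (D), y/x, is unchanged by the transformation.
The common factor -6 cancels in a ratio of coordinates, while sums, products and sums of squares pick up factors of -6 or 36.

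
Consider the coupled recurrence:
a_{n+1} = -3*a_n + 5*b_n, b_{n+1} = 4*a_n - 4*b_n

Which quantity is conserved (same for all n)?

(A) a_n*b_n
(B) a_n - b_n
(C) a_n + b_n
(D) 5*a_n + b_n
C

Replace a_n by a_{n+1} = -3*a_n + 5*b_n and b_n by b_{n+1} = 4*a_n - 4*b_n in each option and simplify:
(A) a_n*b_n  ->  (-3*a_n + 5*b_n)*(4*a_n - 4*b_n) = -12*a_n^2 + 32*a_n*b_n - 20*b_n^2   [not conserved]
(B) a_n - b_n  ->  (-3*a_n + 5*b_n) - (4*a_n - 4*b_n) = -7*a_n + 9*b_n   [not conserved]
(C) a_n + b_n  ->  (-3*a_n + 5*b_n) + (4*a_n - 4*b_n) = a_n + b_n   [conserved]
(D) 5*a_n + b_n  ->  5*(-3*a_n + 5*b_n) + (4*a_n - 4*b_n) = -11*a_n + 21*b_n   [not conserved]

Only (C) a_n + b_n returns to itself after one step, so it is the conserved quantity.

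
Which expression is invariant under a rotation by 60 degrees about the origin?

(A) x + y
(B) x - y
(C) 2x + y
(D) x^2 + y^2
D

A rotation by 60 degrees sends (x, y) to (x/2 - sqrt(3)y/2, sqrt(3)x/2 + y/2).
Substitute the transformed coordinates into each option and compare with the original:
(A) x + y  ->  (x/2 - sqrt(3)y/2) + (sqrt(3)x/2 + y/2) = x/2 + sqrt(3)x/2 - sqrt(3)y/2 + y/2   [differs from x + y: not invariant]
(B) x - y  ->  (x/2 - sqrt(3)y/2) - (sqrt(3)x/2 + y/2) = -sqrt(3)x/2 + x/2 - sqrt(3)y/2 - y/2   [differs from x - y: not invariant]
(C) 2x + y  ->  2(x/2 - sqrt(3)y/2) + (sqrt(3)x/2 + y/2) = sqrt(3)x/2 + x - sqrt(3)y + y/2   [differs from 2x + y: not invariant]
(D) x^2 + y^2  ->  (x/2 - sqrt(3)y/2)^2 + (sqrt(3)x/2 + y/2)^2 = x^2 + y^2   [equals x^2 + y^2: invariant]

Only option (D), x^2 + y^2, is unchanged by the transformation.
Geometrically, x^2 + y^2 is the squared distance from the origin, which every rotation about the origin preserves.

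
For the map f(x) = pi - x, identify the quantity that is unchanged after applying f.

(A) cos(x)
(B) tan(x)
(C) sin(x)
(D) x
C

For f(x) = pi - x:
sin(pi - x) = sin(x), so sine is invariant under this transformation.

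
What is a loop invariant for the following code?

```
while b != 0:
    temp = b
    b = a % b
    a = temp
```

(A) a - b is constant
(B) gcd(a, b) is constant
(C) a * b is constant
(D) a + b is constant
B

A loop invariant must hold before the first iteration and be re-established by every execution of the body.

(B) gcd(a, b) is constant: One iteration replaces (a, b) by (b, a mod b). Since a mod b = a - q*b for an integer q, any common divisor of a and b divides b and a mod b, and conversely; hence gcd(b, a mod b) = gcd(a, b). For instance (30, 8) -> (8, 6) keeps gcd = 2. At exit b = 0 and a = gcd of the original inputs.

The other options fail:
(A) a - b is constant: e.g. (a, b) = (30, 8) -> (8, 6): the difference goes from 22 to 2.
(C) a * b is constant: e.g. (a, b) = (30, 8) -> (8, 6): the product goes from 240 to 48.
(D) a + b is constant: e.g. (a, b) = (30, 8) -> (8, 6): the sum goes from 38 to 14.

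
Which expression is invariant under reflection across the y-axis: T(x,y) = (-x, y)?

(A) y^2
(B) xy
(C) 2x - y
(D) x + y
A

The map is reflection across the y-axis: T(x,y) = (-x, y).
Substitute the transformed coordinates into each option and compare with the original:
(A) y^2  ->  (y)^2 = y^2   [equals y^2: invariant]
(B) xy  ->  (-x)(y) = -xy   [differs from xy: not invariant]
(C) 2x - y  ->  2(-x) - (y) = -2x - y   [differs from 2x - y: not invariant]
(D) x + y  ->  (-x) + (y) = -x + y   [differs from x + y: not invariant]

Only option (A), y^2, is unchanged by the transformation.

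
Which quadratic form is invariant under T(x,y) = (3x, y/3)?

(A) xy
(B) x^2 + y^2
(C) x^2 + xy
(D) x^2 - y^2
A

T multiplies x by 3 and divides y by 3.
Substitute the transformed coordinates into each option and compare with the original:
(A) xy  ->  (3x)(y/3) = xy   [equals xy: invariant]
(B) x^2 + y^2  ->  (3x)^2 + (y/3)^2 = 9x^2 + y^2/9   [differs from x^2 + y^2: not invariant]
(C) x^2 + xy  ->  (3x)^2 + (3x)(y/3) = 9x^2 + xy   [differs from x^2 + xy: not invariant]
(D) x^2 - y^2  ->  (3x)^2 - (y/3)^2 = 9x^2 - y^2/9   [differs from x^2 - y^2: not invariant]

Only option (A), xy, is unchanged by the transformation.
The factors 3 and 1/3 cancel only in the pure product xy.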